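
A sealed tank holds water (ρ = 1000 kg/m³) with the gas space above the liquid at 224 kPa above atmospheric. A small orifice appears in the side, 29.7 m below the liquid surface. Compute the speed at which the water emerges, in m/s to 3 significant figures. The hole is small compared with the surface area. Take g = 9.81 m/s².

Take point 1 at the surface (v₁ ≈ 0) and point 2 at the hole (at atmospheric pressure). Bernoulli: P₁ + ρg h = P_atm + ½ρv₂².
With P₁ − P_atm = 224000 Pa, v₂ = √(2gh + 2ΔP/ρ) = √(2·9.81·29.7 + 2·224000/1000) = 32.1 m/s.

v ≈ 32.1 m/s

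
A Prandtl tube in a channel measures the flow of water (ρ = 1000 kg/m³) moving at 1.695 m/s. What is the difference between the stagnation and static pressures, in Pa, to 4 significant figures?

ΔP ≈ 1437 Pa

Bernoulli between the free stream and the stagnation point: ½ρv² = P_stag − P_static.
ΔP = ½·1000·1.695² = 1437 Pa.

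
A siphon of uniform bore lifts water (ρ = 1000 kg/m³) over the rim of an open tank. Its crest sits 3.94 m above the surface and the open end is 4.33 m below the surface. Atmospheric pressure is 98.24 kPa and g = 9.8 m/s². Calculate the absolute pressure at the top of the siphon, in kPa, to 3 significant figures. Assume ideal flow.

Bernoulli surface→outlet gives ½v² = g·h_out, so v = √(2·9.8·4.33) = 9.21 m/s.
The bore is uniform, so the speed at the crest is the same v. Bernoulli surface→crest: P_atm = P_top + ½ρv² + ρg·h_top.
P_top = 98240 − ½·1000·9.21² − 1000·9.8·3.94 = 17200 Pa.

P_top ≈ 17.2 kPa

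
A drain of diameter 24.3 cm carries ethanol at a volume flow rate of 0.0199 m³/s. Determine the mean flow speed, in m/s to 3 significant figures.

Q = 0.0199 m³/s = 0.0199 m³/s.
v = Q/A = 0.0199 / 0.0464 = 0.429 m/s.

v ≈ 0.429 m/s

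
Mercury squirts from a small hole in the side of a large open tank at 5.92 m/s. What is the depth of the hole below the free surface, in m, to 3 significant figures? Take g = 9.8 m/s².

h ≈ 1.79 m

Inverting v = √(2gh) gives h = v² / 2g.
h = 5.92²/(2·9.8) = 35.0/19.60 = 1.79 m.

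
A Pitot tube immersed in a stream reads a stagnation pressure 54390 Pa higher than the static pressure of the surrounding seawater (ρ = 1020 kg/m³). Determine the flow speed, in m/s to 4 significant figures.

The dynamic pressure equals the rise in static pressure at the stagnation point: ΔP = ½ρv².
v = √(2ΔP/ρ) = √(2·54390/1020) = 10.33 m/s.

v = 10.33 m/s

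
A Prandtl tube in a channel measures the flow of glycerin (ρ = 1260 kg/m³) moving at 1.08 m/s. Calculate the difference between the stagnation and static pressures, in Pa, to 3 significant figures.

ΔP = 735 Pa

The dynamic pressure equals the rise in static pressure at the stagnation point: ΔP = ½ρv².
ΔP = ½·1260·1.08² = 735 Pa.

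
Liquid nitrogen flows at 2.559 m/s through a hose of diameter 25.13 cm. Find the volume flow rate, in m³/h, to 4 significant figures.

456.9 m³/h

Q = A·v = 0.04960 m² × 2.559 m/s = 0.1269 m³/s.
Converting: 0.1269 m³/s × 3600 = 456.9 m³/h.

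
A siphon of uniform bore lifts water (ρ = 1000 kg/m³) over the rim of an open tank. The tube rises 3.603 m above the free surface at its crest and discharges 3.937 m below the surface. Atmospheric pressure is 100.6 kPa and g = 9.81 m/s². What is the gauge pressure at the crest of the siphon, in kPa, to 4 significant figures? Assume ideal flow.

P_gauge ≈ -73.97 kPa

The outlet speed comes from Torricelli: v = √(2g·3.937) = 8.789 m/s.
With constant cross-section the crest speed equals v; applying Bernoulli from the surface up to the crest, P_top = P_atm − ½ρv² − ρg·h_top.
P_top = 100600 − ½·1000·8.789² − 1000·9.81·3.603 = 26630 Pa. So P_gauge = P_top − P_atm = -73970 Pa.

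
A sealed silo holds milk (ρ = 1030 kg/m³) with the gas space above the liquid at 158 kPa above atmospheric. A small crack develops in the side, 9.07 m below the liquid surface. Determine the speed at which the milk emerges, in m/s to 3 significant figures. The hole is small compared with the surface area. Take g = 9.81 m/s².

22.0 m/s

Take point 1 at the surface (v₁ ≈ 0) and point 2 at the hole (at atmospheric pressure). Bernoulli: P₁ + ρg h = P_atm + ½ρv₂².
With P₁ − P_atm = 158000 Pa, v₂ = √(2gh + 2ΔP/ρ) = √(2·9.81·9.07 + 2·158000/1030) = 22.0 m/s.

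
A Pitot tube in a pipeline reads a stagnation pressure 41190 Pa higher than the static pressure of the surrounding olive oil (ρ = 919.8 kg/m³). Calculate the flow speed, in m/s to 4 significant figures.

At the stagnation point the flow is brought to rest, so Bernoulli gives P_stag − P_static = ½ρv².
v = √(2ΔP/ρ) = √(2·41190/919.8) = 9.464 m/s.

9.464 m/s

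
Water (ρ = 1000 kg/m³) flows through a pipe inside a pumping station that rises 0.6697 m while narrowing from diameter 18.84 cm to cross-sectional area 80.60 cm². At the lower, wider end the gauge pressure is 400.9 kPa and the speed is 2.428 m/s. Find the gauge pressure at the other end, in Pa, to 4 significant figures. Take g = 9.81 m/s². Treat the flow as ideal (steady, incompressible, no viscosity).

The volume flow rate is constant, so v₂ = (A₁/A₂)v₁ = (278.8/80.60)·2.428 = 8.398 m/s.
Energy conservation along the streamline gives P₂ = P₁ − ½ρ(v₂² − v₁²) − ρg(h₂ − h₁).
P₂ = 400900 + ½·1000·(2.428² − 8.398²) − 1000·9.81·(+0.6697) = 400900 + (-32310) − (6570) = 362000 Pa.

P₂ ≈ 362000 Pa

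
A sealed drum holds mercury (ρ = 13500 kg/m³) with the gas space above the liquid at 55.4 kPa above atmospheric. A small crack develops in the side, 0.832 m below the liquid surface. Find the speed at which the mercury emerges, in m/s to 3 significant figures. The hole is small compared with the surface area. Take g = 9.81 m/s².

v ≈ 4.95 m/s

Take point 1 at the surface (v₁ ≈ 0) and point 2 at the hole (at atmospheric pressure). Bernoulli: P₁ + ρg h = P_atm + ½ρv₂².
With P₁ − P_atm = 55400 Pa, v₂ = √(2gh + 2ΔP/ρ) = √(2·9.81·0.832 + 2·55400/13500) = 4.95 m/s.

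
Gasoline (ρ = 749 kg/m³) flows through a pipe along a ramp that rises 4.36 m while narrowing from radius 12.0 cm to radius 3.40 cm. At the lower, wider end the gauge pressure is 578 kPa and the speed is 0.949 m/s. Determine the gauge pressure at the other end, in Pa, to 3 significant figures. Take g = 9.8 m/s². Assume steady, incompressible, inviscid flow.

By continuity, v₂ = v₁·A₁/A₂ = 0.949·(452/36.3) = 11.8 m/s.
Bernoulli: P₁ + ½ρv₁² + ρg h₁ = P₂ + ½ρv₂² + ρg h₂, so P₂ = P₁ + ½ρ(v₁² − v₂²) − ρg(h₂ − h₁).
P₂ = 578000 + ½·749·(0.949² − 11.8²) − 749·9.8·(+4.36) = 578000 + (-52000) − (32000) = 494000 Pa.

494000 Pa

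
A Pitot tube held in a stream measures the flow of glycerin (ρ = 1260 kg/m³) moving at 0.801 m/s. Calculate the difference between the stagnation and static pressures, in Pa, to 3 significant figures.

At the stagnation point the flow is brought to rest, so Bernoulli gives P_stag − P_static = ½ρv².
ΔP = ½·1260·0.801² = 404 Pa.

ΔP = 404 Pa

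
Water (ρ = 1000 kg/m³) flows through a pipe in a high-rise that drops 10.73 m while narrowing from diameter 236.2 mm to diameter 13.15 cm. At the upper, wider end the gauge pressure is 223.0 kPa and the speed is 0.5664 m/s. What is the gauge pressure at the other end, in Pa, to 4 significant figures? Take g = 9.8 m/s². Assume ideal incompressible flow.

P₂ ≈ 326600 Pa

The volume flow rate is constant, so v₂ = (A₁/A₂)v₁ = (438.2/135.8)·0.5664 = 1.827 m/s.
Applying Bernoulli between the two ends and solving for P₂: P₂ = P₁ + ½ρ(v₁² − v₂²) − ρgΔh.
P₂ = 223000 + ½·1000·(0.5664² − 1.827²) − 1000·9.8·(−10.73) = 223000 + (-1509) − (-105200) = 326600 Pa.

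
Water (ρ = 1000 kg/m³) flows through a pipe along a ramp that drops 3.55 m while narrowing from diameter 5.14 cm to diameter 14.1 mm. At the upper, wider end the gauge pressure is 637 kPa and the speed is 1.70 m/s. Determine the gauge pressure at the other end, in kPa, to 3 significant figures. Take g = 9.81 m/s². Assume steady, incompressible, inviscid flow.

P₂ = 418 kPa

The volume flow rate is constant, so v₂ = (A₁/A₂)v₁ = (20.7/1.56)·1.70 = 22.6 m/s.
Bernoulli: P₁ + ½ρv₁² + ρg h₁ = P₂ + ½ρv₂² + ρg h₂, so P₂ = P₁ + ½ρ(v₁² − v₂²) − ρg(h₂ − h₁).
P₂ = 637000 + ½·1000·(1.70² − 22.6²) − 1000·9.81·(−3.55) = 637000 + (-254000) − (-34800) = 418000 Pa.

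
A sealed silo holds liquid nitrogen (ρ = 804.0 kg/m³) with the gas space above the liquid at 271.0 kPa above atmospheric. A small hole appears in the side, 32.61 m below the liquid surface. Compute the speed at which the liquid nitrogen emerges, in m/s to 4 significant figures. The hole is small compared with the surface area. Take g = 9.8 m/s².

v ≈ 36.24 m/s

Take point 1 at the surface (v₁ ≈ 0) and point 2 at the hole (at atmospheric pressure). Bernoulli: P₁ + ρg h = P_atm + ½ρv₂².
With P₁ − P_atm = 271000 Pa, v₂ = √(2gh + 2ΔP/ρ) = √(2·9.8·32.61 + 2·271000/804.0) = 36.24 m/s.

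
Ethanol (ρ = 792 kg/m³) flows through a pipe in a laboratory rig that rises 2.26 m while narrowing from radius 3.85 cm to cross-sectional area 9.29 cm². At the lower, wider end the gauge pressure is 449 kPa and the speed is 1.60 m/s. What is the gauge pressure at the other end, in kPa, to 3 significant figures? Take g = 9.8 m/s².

P₂ = 407 kPa

By continuity, v₂ = v₁·A₁/A₂ = 1.60·(46.6/9.29) = 8.02 m/s.
Bernoulli: P₁ + ½ρv₁² + ρg h₁ = P₂ + ½ρv₂² + ρg h₂, so P₂ = P₁ + ½ρ(v₁² − v₂²) − ρg(h₂ − h₁).
P₂ = 449000 + ½·792·(1.60² − 8.02²) − 792·9.8·(+2.26) = 449000 + (-24500) − (17500) = 407000 Pa.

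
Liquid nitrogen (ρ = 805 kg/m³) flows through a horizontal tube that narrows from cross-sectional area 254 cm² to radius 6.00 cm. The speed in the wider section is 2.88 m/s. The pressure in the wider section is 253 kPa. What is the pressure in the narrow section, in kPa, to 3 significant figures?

239 kPa

The volume flow rate is constant, so v₂ = (A₁/A₂)v₁ = (254/113)·2.88 = 6.47 m/s.
The pipe is horizontal, so Bernoulli reduces to P₁ + ½ρv₁² = P₂ + ½ρv₂².
P₂ = P₁ − ½ρ(v₂² − v₁²) = 253000 − ½·805·(6.47² − 2.88²) = 253000 − 13500 = 239000 Pa.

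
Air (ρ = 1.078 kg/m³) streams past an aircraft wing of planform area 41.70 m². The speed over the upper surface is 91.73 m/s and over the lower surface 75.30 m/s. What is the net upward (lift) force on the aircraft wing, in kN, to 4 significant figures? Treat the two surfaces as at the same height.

F ≈ 61.68 kN

From P + ½ρv² = const at equal height, P_low − P_up = ½ρ(v_up² − v_low²).
ΔP = ½·1.078·(91.73² − 75.30²) = 1479 Pa.
Lift = ΔP · A = 1479 × 41.70 = 61680 N.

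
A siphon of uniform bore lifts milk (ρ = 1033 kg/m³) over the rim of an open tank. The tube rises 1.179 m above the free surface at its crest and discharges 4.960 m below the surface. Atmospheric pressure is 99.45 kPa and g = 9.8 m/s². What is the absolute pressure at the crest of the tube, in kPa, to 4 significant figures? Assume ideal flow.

Bernoulli surface→outlet gives ½v² = g·h_out, so v = √(2·9.8·4.960) = 9.860 m/s.
With constant cross-section the crest speed equals v; applying Bernoulli from the surface up to the crest, P_top = P_atm − ½ρv² − ρg·h_top.
P_top = 99450 − ½·1033·9.860² − 1033·9.8·1.179 = 37300 Pa.

P_top = 37.30 kPa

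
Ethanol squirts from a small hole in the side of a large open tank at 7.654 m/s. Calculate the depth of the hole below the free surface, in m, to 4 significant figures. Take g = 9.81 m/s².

h = 2.986 m

For a small hole in a large open tank, ½v² = gh, giving h = v²/(2g).
h = 7.654²/(2·9.81) = 58.58/19.62 = 2.986 m.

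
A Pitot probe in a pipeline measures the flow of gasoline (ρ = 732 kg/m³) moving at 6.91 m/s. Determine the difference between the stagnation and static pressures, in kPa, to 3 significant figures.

At the stagnation point the flow is brought to rest, so Bernoulli gives P_stag − P_static = ½ρv².
ΔP = ½·732·6.91² = 17500 Pa.

ΔP = 17.5 kPa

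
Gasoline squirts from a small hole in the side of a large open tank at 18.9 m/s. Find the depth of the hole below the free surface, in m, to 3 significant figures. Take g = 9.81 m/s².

Torricelli: v = √(2gh), so h = v²/(2g).
h = 18.9²/(2·9.81) = 357/19.62 = 18.2 m.

h = 18.2 m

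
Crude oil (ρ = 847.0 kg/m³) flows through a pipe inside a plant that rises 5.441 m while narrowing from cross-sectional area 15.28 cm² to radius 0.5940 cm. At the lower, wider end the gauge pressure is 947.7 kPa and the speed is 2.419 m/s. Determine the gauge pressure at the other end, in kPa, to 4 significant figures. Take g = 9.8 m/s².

The volume flow rate is constant, so v₂ = (A₁/A₂)v₁ = (15.28/1.108)·2.419 = 33.35 m/s.
Applying Bernoulli between the two ends and solving for P₂: P₂ = P₁ + ½ρ(v₁² − v₂²) − ρgΔh.
P₂ = 947700 + ½·847.0·(2.419² − 33.35²) − 847.0·9.8·(+5.441) = 947700 + (-468400) − (45160) = 434100 Pa.

P₂ ≈ 434.1 kPa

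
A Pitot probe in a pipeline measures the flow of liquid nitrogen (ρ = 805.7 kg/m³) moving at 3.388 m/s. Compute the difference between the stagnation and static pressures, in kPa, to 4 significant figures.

ΔP = 4.624 kPa

Bernoulli between the free stream and the stagnation point: ½ρv² = P_stag − P_static.
ΔP = ½·805.7·3.388² = 4624 Pa.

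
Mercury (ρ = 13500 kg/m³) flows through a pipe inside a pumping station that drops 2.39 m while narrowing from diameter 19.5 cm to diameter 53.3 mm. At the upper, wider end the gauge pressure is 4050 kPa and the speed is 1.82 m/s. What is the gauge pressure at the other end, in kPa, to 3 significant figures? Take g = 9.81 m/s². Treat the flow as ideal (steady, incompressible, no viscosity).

Continuity gives A₁v₁ = A₂v₂, so v₂ = (299 cm²)/(22.3 cm²) × 1.82 m/s = 24.4 m/s.
Applying Bernoulli between the two ends and solving for P₂: P₂ = P₁ + ½ρ(v₁² − v₂²) − ρgΔh.
P₂ = 4050000 + ½·13500·(1.82² − 24.4²) − 13500·9.81·(−2.39) = 4050000 + (-3980000) − (-317000) = 383000 Pa.

P₂ ≈ 383 kPa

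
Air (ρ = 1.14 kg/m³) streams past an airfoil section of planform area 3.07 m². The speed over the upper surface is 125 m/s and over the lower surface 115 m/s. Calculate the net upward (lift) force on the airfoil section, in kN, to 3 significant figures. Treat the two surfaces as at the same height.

With equal heights on the two surfaces, Bernoulli gives P_lower − P_upper = ½ρ(v_upper² − v_lower²).
ΔP = ½·1.14·(125² − 115²) = 1370 Pa.
Lift = ΔP · A = 1370 × 3.07 = 4200 N.

F ≈ 4.20 kN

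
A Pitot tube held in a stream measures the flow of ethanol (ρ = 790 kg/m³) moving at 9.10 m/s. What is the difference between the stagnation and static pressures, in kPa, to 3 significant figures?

Bernoulli between the free stream and the stagnation point: ½ρv² = P_stag − P_static.
ΔP = ½·790·9.10² = 32700 Pa.

ΔP ≈ 32.7 kPa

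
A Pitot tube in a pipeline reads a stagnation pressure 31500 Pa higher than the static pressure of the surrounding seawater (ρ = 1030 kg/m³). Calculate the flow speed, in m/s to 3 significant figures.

Bernoulli between the free stream and the stagnation point: ½ρv² = P_stag − P_static.
v = √(2ΔP/ρ) = √(2·31500/1030) = 7.82 m/s.

v ≈ 7.82 m/s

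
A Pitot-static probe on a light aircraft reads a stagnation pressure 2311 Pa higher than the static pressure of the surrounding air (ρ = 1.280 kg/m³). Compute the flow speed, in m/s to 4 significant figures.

v ≈ 60.09 m/s

The dynamic pressure equals the rise in static pressure at the stagnation point: ΔP = ½ρv².
v = √(2ΔP/ρ) = √(2·2311/1.280) = 60.09 m/s.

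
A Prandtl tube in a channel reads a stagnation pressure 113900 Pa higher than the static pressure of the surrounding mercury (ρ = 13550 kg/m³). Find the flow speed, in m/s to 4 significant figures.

4.100 m/s

At the stagnation point the flow is brought to rest, so Bernoulli gives P_stag − P_static = ½ρv².
v = √(2ΔP/ρ) = √(2·113900/13550) = 4.100 m/s.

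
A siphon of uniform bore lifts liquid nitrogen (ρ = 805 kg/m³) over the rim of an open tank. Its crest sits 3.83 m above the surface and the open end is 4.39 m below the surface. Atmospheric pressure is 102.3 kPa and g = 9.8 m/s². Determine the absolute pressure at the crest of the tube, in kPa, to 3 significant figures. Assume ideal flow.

From the surface to the outlet (both open to atmosphere, surface at rest): v = √(2g·h_out) = √(2·9.8·4.39) = 9.28 m/s.
Continuity keeps v the same throughout the tube; from surface to crest, P_atm + 0 = P_top + ½ρv² + ρg·h_top.
P_top = 102300 − ½·805·9.28² − 805·9.8·3.83 = 37500 Pa.

P_top ≈ 37.5 kPa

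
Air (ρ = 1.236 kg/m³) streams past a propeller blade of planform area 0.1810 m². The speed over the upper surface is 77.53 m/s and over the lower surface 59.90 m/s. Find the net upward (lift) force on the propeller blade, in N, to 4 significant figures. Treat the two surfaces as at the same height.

F ≈ 271.0 N

The faster flow above has the lower pressure; Bernoulli (same height) gives ΔP = ½ρ(v_up² − v_low²).
ΔP = ½·1.236·(77.53² − 59.90²) = 1497 Pa.
Lift = ΔP · A = 1497 × 0.1810 = 271.0 N.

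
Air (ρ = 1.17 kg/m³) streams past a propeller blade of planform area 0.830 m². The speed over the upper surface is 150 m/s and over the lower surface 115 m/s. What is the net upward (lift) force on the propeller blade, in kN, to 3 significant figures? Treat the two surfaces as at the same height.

F = 4.50 kN

From P + ½ρv² = const at equal height, P_low − P_up = ½ρ(v_up² − v_low²).
ΔP = ½·1.17·(150² − 115²) = 5430 Pa.
Lift = ΔP · A = 5430 × 0.830 = 4500 N.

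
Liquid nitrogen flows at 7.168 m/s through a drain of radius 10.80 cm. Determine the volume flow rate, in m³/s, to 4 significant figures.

Q = A·v = 0.03664 m² × 7.168 m/s = 0.2627 m³/s.

Q = 0.2627 m³/s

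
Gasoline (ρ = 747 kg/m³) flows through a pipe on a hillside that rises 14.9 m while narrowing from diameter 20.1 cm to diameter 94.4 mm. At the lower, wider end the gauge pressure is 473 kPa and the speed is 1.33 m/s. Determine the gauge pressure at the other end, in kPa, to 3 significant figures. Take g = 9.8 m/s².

Continuity gives A₁v₁ = A₂v₂, so v₂ = (317 cm²)/(70.0 cm²) × 1.33 m/s = 6.03 m/s.
Energy conservation along the streamline gives P₂ = P₁ − ½ρ(v₂² − v₁²) − ρg(h₂ − h₁).
P₂ = 473000 + ½·747·(1.33² − 6.03²) − 747·9.8·(+14.9) = 473000 + (-12900) − (109000) = 351000 Pa.

P₂ ≈ 351 kPa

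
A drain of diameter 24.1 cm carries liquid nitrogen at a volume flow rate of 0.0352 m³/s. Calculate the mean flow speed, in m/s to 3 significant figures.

Q = 0.0352 m³/s = 0.0352 m³/s.
v = Q/A = 0.0352 / 0.0456 = 0.772 m/s.

v ≈ 0.772 m/s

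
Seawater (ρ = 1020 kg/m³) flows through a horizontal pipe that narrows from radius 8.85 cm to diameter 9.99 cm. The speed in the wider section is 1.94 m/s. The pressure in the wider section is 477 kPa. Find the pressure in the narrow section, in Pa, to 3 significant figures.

460000 Pa

By continuity, v₂ = v₁·A₁/A₂ = 1.94·(246/78.4) = 6.09 m/s.
The pipe is horizontal, so Bernoulli reduces to P₁ + ½ρv₁² = P₂ + ½ρv₂².
P₂ = P₁ − ½ρ(v₂² − v₁²) = 477000 − ½·1020·(6.09² − 1.94²) = 477000 − 17000 = 460000 Pa.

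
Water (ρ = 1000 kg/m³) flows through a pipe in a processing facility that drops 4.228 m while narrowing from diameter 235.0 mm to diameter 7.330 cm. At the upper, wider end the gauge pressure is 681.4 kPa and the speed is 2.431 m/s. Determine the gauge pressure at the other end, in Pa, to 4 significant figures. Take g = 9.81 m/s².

P₂ ≈ 413700 Pa

Continuity gives A₁v₁ = A₂v₂, so v₂ = (433.7 cm²)/(42.20 cm²) × 2.431 m/s = 24.99 m/s.
Energy conservation along the streamline gives P₂ = P₁ − ½ρ(v₂² − v₁²) − ρg(h₂ − h₁).
P₂ = 681400 + ½·1000·(2.431² − 24.99²) − 1000·9.81·(−4.228) = 681400 + (-309200) − (-41480) = 413700 Pa.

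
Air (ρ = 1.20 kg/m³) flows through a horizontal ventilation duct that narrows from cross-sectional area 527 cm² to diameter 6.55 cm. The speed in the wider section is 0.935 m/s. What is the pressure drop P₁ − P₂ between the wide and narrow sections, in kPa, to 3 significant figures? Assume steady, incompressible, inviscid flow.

ΔP = 0.128 kPa

Mass conservation (A₁v₁ = A₂v₂) gives v₂ = 0.935 × 527/33.7 = 14.6 m/s.
The pipe is horizontal, so Bernoulli reduces to P₁ + ½ρv₁² = P₂ + ½ρv₂².
P₁ − P₂ = ½·1.20·(14.6² − 0.935²) = ½·1.20·213 = 128 Pa.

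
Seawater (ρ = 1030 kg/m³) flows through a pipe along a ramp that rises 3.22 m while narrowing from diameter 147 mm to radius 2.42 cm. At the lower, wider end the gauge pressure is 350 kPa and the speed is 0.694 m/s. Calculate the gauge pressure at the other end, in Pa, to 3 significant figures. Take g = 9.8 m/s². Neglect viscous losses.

297000 Pa

The volume flow rate is constant, so v₂ = (A₁/A₂)v₁ = (170/18.4)·0.694 = 6.40 m/s.
Applying Bernoulli between the two ends and solving for P₂: P₂ = P₁ + ½ρ(v₁² − v₂²) − ρgΔh.
P₂ = 350000 + ½·1030·(0.694² − 6.40²) − 1030·9.8·(+3.22) = 350000 + (-20900) − (32500) = 297000 Pa.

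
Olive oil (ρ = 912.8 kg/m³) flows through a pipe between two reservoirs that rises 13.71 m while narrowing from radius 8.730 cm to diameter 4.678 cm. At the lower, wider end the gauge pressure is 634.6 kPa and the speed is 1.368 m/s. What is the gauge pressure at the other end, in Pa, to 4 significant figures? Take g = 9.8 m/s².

Mass conservation (A₁v₁ = A₂v₂) gives v₂ = 1.368 × 239.4/17.19 = 19.06 m/s.
Energy conservation along the streamline gives P₂ = P₁ − ½ρ(v₂² − v₁²) − ρg(h₂ − h₁).
P₂ = 634600 + ½·912.8·(1.368² − 19.06²) − 912.8·9.8·(+13.71) = 634600 + (-164900) − (122600) = 347100 Pa.

P₂ ≈ 347100 Pa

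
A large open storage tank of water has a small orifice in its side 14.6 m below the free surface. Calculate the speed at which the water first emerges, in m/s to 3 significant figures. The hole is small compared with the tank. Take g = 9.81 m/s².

v ≈ 16.9 m/s

The surface is effectively still and both ends are open, so ½v² = gh and v = √(2·9.81·14.6) = 16.9 m/s.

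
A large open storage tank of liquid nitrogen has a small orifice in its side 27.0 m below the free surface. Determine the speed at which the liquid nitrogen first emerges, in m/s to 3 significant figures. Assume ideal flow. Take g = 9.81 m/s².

With the surface at rest and both surface and jet at atmospheric pressure, Bernoulli gives ρg h = ½ρv², so v = √(2gh) = √(2·9.81·27.0) = 23.0 m/s.

v = 23.0 m/s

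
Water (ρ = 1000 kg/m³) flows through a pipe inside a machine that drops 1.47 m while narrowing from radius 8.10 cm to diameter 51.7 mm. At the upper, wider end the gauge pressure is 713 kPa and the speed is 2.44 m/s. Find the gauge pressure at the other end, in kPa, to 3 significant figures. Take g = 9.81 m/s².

P₂ ≈ 443 kPa

Mass conservation (A₁v₁ = A₂v₂) gives v₂ = 2.44 × 206/21.0 = 24.0 m/s.
Applying Bernoulli between the two ends and solving for P₂: P₂ = P₁ + ½ρ(v₁² − v₂²) − ρgΔh.
P₂ = 713000 + ½·1000·(2.44² − 24.0²) − 1000·9.81·(−1.47) = 713000 + (-284000) − (-14400) = 443000 Pa.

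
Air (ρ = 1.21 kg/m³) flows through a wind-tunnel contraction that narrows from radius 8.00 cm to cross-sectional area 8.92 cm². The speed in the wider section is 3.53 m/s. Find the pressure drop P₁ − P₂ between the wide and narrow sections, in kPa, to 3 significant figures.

3.82 kPa

By continuity, v₂ = v₁·A₁/A₂ = 3.53·(201/8.92) = 79.6 m/s.
Bernoulli (h₁ = h₂): P₁ − P₂ = ½ρ(v₂² − v₁²).
P₁ − P₂ = ½·1.21·(79.6² − 3.53²) = ½·1.21·6320 = 3820 Pa.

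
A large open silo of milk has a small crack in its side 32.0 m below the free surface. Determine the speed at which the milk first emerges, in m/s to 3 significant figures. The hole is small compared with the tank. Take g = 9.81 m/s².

v ≈ 25.1 m/s

With the surface at rest and both surface and jet at atmospheric pressure, Bernoulli gives ρg h = ½ρv², so v = √(2gh) = √(2·9.81·32.0) = 25.1 m/s.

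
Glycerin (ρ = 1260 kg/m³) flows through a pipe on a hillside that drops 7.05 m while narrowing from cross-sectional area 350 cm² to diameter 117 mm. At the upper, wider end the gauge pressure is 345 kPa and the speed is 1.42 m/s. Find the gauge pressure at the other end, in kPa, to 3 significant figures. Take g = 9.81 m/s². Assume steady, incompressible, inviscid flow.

By continuity, v₂ = v₁·A₁/A₂ = 1.42·(350/108) = 4.62 m/s.
Applying Bernoulli between the two ends and solving for P₂: P₂ = P₁ + ½ρ(v₁² − v₂²) − ρgΔh.
P₂ = 345000 + ½·1260·(1.42² − 4.62²) − 1260·9.81·(−7.05) = 345000 + (-12200) − (-87100) = 420000 Pa.

420 kPa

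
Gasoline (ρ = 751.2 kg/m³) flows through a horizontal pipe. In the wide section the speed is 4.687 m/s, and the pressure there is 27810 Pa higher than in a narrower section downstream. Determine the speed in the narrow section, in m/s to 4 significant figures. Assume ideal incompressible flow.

v₂ ≈ 9.798 m/s

Horizontal Bernoulli: P₁ + ½ρv₁² = P₂ + ½ρv₂², so v₂² = v₁² + 2(P₁ − P₂)/ρ.
v₂ = √(4.687² + 2·27810/751.2) = √(21.97 + 74.04) = 9.798 m/s.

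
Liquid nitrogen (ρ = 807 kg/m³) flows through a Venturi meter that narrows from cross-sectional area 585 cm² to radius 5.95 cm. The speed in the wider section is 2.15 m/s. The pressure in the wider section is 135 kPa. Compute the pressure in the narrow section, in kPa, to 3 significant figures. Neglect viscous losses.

Continuity gives A₁v₁ = A₂v₂, so v₂ = (585 cm²)/(111 cm²) × 2.15 m/s = 11.3 m/s.
Along the horizontal streamline, P + ½ρv² is constant.
P₂ = P₁ − ½ρ(v₂² − v₁²) = 135000 − ½·807·(11.3² − 2.15²) = 135000 − 49700 = 85300 Pa.

P₂ ≈ 85.3 kPa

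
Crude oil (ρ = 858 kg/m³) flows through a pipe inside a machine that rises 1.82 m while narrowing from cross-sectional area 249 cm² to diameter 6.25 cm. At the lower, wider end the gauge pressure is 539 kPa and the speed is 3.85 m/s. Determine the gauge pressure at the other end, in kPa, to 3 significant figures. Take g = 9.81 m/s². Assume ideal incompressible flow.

The volume flow rate is constant, so v₂ = (A₁/A₂)v₁ = (249/30.7)·3.85 = 31.2 m/s.
Applying Bernoulli between the two ends and solving for P₂: P₂ = P₁ + ½ρ(v₁² − v₂²) − ρgΔh.
P₂ = 539000 + ½·858·(3.85² − 31.2²) − 858·9.81·(+1.82) = 539000 + (-413000) − (15300) = 111000 Pa.

P₂ ≈ 111 kPa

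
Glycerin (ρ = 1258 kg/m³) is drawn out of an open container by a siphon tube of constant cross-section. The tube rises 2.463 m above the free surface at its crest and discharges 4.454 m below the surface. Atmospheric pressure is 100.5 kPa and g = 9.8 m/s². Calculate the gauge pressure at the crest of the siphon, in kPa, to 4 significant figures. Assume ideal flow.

From the surface to the outlet (both open to atmosphere, surface at rest): v = √(2g·h_out) = √(2·9.8·4.454) = 9.343 m/s.
With constant cross-section the crest speed equals v; applying Bernoulli from the surface up to the crest, P_top = P_atm − ½ρv² − ρg·h_top.
P_top = 100500 − ½·1258·9.343² − 1258·9.8·2.463 = 15220 Pa. So P_gauge = P_top − P_atm = -85280 Pa.

-85.28 kPa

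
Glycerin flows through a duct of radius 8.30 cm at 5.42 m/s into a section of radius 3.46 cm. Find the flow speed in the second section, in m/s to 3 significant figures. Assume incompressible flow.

By continuity, v₂ = v₁·A₁/A₂ = 5.42·(216/37.6) = 31.2 m/s.

v₂ ≈ 31.2 m/s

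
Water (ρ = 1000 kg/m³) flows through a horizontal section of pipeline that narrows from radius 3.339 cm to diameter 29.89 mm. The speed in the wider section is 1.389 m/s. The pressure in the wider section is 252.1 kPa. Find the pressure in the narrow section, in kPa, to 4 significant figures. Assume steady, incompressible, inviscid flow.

Mass conservation (A₁v₁ = A₂v₂) gives v₂ = 1.389 × 35.03/7.017 = 6.933 m/s.
The pipe is horizontal, so Bernoulli reduces to P₁ + ½ρv₁² = P₂ + ½ρv₂².
P₂ = P₁ − ½ρ(v₂² − v₁²) = 252100 − ½·1000·(6.933² − 1.389²) = 252100 − 23070 = 229000 Pa.

229.0 kPa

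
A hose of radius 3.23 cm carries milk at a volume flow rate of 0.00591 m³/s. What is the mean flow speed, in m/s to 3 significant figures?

Q = 0.00591 m³/s = 0.00591 m³/s.
v = Q/A = 0.00591 / 0.00328 = 1.80 m/s.

v ≈ 1.80 m/s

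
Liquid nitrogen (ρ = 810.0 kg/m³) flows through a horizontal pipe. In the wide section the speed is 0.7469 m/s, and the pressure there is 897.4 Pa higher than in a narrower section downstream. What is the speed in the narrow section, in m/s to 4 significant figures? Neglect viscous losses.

Along the level pipe P + ½ρv² is conserved, hence v₂² = v₁² + 2(P₁ − P₂)/ρ.
v₂ = √(0.7469² + 2·897.4/810.0) = √(0.5579 + 2.216) = 1.665 m/s.

1.665 m/s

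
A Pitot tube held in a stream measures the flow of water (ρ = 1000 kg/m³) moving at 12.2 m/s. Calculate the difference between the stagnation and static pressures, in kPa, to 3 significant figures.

ΔP ≈ 74.4 kPa

The dynamic pressure equals the rise in static pressure at the stagnation point: ΔP = ½ρv².
ΔP = ½·1000·12.2² = 74400 Pa.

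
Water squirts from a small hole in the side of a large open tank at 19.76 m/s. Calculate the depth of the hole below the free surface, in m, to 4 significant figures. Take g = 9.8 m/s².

Torricelli: v = √(2gh), so h = v²/(2g).
h = 19.76²/(2·9.8) = 390.5/19.60 = 19.92 m.

19.92 m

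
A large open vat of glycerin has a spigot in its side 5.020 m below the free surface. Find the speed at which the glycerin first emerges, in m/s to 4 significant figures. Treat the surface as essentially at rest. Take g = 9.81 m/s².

v ≈ 9.924 m/s

Bernoulli from surface to hole (P equal, v_surface ≈ 0): v = √(2gh) = √(2×9.81×5.020) = 9.924 m/s.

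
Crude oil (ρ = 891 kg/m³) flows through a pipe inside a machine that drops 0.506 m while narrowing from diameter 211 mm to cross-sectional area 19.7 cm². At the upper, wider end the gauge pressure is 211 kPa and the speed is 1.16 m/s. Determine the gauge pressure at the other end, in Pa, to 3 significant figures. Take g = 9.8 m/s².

P₂ ≈ 27200 Pa

Mass conservation (A₁v₁ = A₂v₂) gives v₂ = 1.16 × 350/19.7 = 20.6 m/s.
Applying Bernoulli between the two ends and solving for P₂: P₂ = P₁ + ½ρ(v₁² − v₂²) − ρgΔh.
P₂ = 211000 + ½·891·(1.16² − 20.6²) − 891·9.8·(−0.506) = 211000 + (-188000) − (-4420) = 27200 Pa.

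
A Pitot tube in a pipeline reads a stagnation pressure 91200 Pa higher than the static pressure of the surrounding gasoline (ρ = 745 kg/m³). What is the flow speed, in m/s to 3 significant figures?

v ≈ 15.6 m/s

At the stagnation point the flow is brought to rest, so Bernoulli gives P_stag − P_static = ½ρv².
v = √(2ΔP/ρ) = √(2·91200/745) = 15.6 m/s.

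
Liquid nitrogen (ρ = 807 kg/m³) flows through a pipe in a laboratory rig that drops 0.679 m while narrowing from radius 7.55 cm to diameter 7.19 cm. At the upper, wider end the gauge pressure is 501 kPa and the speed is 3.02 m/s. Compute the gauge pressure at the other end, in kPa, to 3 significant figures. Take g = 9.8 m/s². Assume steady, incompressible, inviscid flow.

P₂ = 438 kPa

The volume flow rate is constant, so v₂ = (A₁/A₂)v₁ = (179/40.6)·3.02 = 13.3 m/s.
Energy conservation along the streamline gives P₂ = P₁ − ½ρ(v₂² − v₁²) − ρg(h₂ − h₁).
P₂ = 501000 + ½·807·(3.02² − 13.3²) − 807·9.8·(−0.679) = 501000 + (-67900) − (-5370) = 438000 Pa.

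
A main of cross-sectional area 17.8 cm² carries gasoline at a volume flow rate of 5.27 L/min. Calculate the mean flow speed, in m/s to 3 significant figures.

Q = 5.27 L/min = 0.0000878 m³/s.
v = Q/A = 0.0000878 / 0.00178 = 0.0493 m/s.

v = 0.0493 m/s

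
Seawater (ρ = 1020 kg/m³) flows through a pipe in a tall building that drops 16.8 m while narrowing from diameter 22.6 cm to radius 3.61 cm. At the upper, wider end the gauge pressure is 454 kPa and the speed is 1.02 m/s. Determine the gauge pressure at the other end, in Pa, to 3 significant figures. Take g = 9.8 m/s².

P₂ ≈ 572000 Pa

By continuity, v₂ = v₁·A₁/A₂ = 1.02·(401/40.9) = 9.99 m/s.
Energy conservation along the streamline gives P₂ = P₁ − ½ρ(v₂² − v₁²) − ρg(h₂ − h₁).
P₂ = 454000 + ½·1020·(1.02² − 9.99²) − 1020·9.8·(−16.8) = 454000 + (-50400) − (-168000) = 572000 Pa.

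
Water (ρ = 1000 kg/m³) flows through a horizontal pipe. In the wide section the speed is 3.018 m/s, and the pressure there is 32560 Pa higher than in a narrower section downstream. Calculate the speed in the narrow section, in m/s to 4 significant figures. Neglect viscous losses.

8.616 m/s

Horizontal Bernoulli: P₁ + ½ρv₁² = P₂ + ½ρv₂², so v₂² = v₁² + 2(P₁ − P₂)/ρ.
v₂ = √(3.018² + 2·32560/1000) = √(9.108 + 65.12) = 8.616 m/s.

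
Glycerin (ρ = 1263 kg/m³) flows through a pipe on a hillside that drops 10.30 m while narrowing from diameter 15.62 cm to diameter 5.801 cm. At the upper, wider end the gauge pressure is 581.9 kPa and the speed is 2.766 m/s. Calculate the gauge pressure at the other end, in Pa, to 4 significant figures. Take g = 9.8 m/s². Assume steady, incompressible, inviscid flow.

P₂ = 460200 Pa

Continuity gives A₁v₁ = A₂v₂, so v₂ = (191.6 cm²)/(26.43 cm²) × 2.766 m/s = 20.05 m/s.
Energy conservation along the streamline gives P₂ = P₁ − ½ρ(v₂² − v₁²) − ρg(h₂ − h₁).
P₂ = 581900 + ½·1263·(2.766² − 20.05²) − 1263·9.8·(−10.30) = 581900 + (-249100) − (-127500) = 460200 Pa.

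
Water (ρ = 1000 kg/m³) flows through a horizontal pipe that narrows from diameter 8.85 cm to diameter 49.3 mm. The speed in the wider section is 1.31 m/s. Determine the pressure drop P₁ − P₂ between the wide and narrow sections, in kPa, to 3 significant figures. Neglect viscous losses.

8.05 kPa

Continuity gives A₁v₁ = A₂v₂, so v₂ = (61.5 cm²)/(19.1 cm²) × 1.31 m/s = 4.22 m/s.
With no height change, Bernoulli's equation is P₁ + ½ρv₁² = P₂ + ½ρv₂².
P₁ − P₂ = ½·1000·(4.22² − 1.31²) = ½·1000·16.1 = 8050 Pa.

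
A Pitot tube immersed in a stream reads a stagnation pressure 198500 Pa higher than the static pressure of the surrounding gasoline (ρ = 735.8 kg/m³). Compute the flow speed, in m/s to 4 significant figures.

v ≈ 23.23 m/s

The dynamic pressure equals the rise in static pressure at the stagnation point: ΔP = ½ρv².
v = √(2ΔP/ρ) = √(2·198500/735.8) = 23.23 m/s.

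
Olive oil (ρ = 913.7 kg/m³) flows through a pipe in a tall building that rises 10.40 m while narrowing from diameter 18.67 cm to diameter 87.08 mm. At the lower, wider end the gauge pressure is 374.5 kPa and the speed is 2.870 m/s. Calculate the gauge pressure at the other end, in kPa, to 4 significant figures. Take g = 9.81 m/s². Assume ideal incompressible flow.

Mass conservation (A₁v₁ = A₂v₂) gives v₂ = 2.870 × 273.8/59.56 = 13.19 m/s.
Applying Bernoulli between the two ends and solving for P₂: P₂ = P₁ + ½ρ(v₁² − v₂²) − ρgΔh.
P₂ = 374500 + ½·913.7·(2.870² − 13.19²) − 913.7·9.81·(+10.40) = 374500 + (-75750) − (93220) = 205500 Pa.

P₂ ≈ 205.5 kPa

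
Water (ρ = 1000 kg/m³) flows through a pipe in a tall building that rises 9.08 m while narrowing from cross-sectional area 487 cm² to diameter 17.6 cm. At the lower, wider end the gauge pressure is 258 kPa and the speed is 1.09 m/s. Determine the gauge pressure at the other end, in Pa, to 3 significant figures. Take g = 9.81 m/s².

P₂ ≈ 167000 Pa

Continuity gives A₁v₁ = A₂v₂, so v₂ = (487 cm²)/(243 cm²) × 1.09 m/s = 2.18 m/s.
Energy conservation along the streamline gives P₂ = P₁ − ½ρ(v₂² − v₁²) − ρg(h₂ − h₁).
P₂ = 258000 + ½·1000·(1.09² − 2.18²) − 1000·9.81·(+9.08) = 258000 + (-1790) − (89100) = 167000 Pa.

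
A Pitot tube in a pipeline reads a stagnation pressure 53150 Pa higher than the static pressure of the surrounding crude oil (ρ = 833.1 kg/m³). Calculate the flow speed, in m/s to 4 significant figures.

v ≈ 11.30 m/s

Bernoulli between the free stream and the stagnation point: ½ρv² = P_stag − P_static.
v = √(2ΔP/ρ) = √(2·53150/833.1) = 11.30 m/s.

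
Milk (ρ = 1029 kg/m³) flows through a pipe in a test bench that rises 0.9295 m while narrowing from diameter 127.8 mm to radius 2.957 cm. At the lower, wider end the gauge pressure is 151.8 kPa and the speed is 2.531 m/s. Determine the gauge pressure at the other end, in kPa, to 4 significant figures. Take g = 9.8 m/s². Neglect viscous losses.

By continuity, v₂ = v₁·A₁/A₂ = 2.531·(128.3/27.47) = 11.82 m/s.
Applying Bernoulli between the two ends and solving for P₂: P₂ = P₁ + ½ρ(v₁² − v₂²) − ρgΔh.
P₂ = 151800 + ½·1029·(2.531² − 11.82²) − 1029·9.8·(+0.9295) = 151800 + (-68580) − (9373) = 73850 Pa.

73.85 kPa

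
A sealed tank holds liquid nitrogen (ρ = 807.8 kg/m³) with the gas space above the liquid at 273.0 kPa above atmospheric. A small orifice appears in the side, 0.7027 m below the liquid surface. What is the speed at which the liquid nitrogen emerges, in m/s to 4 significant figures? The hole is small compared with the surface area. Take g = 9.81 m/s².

Take point 1 at the surface (v₁ ≈ 0) and point 2 at the hole (at atmospheric pressure). Bernoulli: P₁ + ρg h = P_atm + ½ρv₂².
With P₁ − P_atm = 273000 Pa, v₂ = √(2gh + 2ΔP/ρ) = √(2·9.81·0.7027 + 2·273000/807.8) = 26.26 m/s.

v ≈ 26.26 m/s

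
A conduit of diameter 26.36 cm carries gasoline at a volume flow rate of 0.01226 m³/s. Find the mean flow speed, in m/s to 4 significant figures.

Q = 0.01226 m³/s = 0.01226 m³/s.
v = Q/A = 0.01226 / 0.05457 = 0.2247 m/s.

v ≈ 0.2247 m/s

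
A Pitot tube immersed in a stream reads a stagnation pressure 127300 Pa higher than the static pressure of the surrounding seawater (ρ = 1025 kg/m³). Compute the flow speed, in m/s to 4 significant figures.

v ≈ 15.76 m/s

Bernoulli between the free stream and the stagnation point: ½ρv² = P_stag − P_static.
v = √(2ΔP/ρ) = √(2·127300/1025) = 15.76 m/s.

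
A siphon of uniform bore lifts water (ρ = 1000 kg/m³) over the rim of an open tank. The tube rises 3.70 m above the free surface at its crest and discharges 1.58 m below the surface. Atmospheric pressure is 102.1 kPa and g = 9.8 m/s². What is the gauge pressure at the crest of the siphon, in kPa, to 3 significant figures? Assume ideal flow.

P_gauge ≈ -51.7 kPa

From the surface to the outlet (both open to atmosphere, surface at rest): v = √(2g·h_out) = √(2·9.8·1.58) = 5.56 m/s.
Continuity keeps v the same throughout the tube; from surface to crest, P_atm + 0 = P_top + ½ρv² + ρg·h_top.
P_top = 102100 − ½·1000·5.56² − 1000·9.8·3.70 = 50400 Pa. So P_gauge = P_top − P_atm = -51700 Pa.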